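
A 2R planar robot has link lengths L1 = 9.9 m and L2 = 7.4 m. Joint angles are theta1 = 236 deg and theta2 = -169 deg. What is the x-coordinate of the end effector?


Convert angles to radians: theta1 = 4.119, theta2 = -2.9496
x = L1*cos(theta1) + L2*cos(theta1+theta2)
x = -5.536 + 2.8914
x = -2.6446


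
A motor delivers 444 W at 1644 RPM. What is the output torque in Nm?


omega = 1644 * 2*pi/60 = 172.1593 rad/s
tau = P / omega = 444 / 172.1593
= 2.579 Nm


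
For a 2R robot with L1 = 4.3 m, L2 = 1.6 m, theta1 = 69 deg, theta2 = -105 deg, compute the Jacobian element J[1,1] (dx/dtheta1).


J[1,1] = -L1*sin(t1) - L2*sin(t1+t2)
= -4.3*sin(69) - 1.6*sin(-36)
= -3.0739


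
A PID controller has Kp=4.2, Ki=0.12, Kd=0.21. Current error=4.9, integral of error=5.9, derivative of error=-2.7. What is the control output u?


u = Kp*e + Ki*int(e) + Kd*de/dt
= 4.2*4.9 + 0.12*5.9 + 0.21*(-2.7)
= 20.58 + 0.708 + -0.567
= 20.721


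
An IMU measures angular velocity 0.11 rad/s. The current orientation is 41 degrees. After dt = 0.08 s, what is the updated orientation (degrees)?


delta_theta = w * dt = 0.11 * 0.08 = 0.0088 rad
= 0.5042 deg
theta_new = 41 + 0.5042 = 41.5042 deg


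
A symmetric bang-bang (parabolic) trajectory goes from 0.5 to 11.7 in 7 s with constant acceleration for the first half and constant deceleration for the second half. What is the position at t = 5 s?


Symmetric rest-to-rest: each phase covers (pf-p0)/2 in time T/2. 0.5*a*(T/2)^2 = (pf-p0)/2 => a = 4*(pf-p0)/T^2
a = 4*(11.7-0.5)/7^2 = 0.9143
t = 5 is in the deceleration phase (t > T/2).
p = pf - 0.5*a*(T-t)^2 = 11.7 - 0.5*0.9143*2^2
= 9.8714


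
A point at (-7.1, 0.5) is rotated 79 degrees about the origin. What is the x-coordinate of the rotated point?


x' = x*cos(theta) - y*sin(theta)
cos(79 deg) = 0.1908, sin(79 deg) = 0.9816
x' = -7.1 * 0.1908 - 0.5 * 0.9816
= -1.3547 - 0.4908
= -1.8456


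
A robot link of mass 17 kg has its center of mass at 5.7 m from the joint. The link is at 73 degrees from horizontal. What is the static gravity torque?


tau = m*g*L*cos(angle)
= 17 * 9.81 * 5.7 * cos(73 deg)
= 17 * 9.81 * 5.7 * 0.2924
= 277.9253 Nm


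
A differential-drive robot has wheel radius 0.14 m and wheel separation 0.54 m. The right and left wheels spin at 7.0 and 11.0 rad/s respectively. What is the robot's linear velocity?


vR = r*wR = 0.14*7.0 = 0.98 m/s
vL = r*wL = 0.14*11.0 = 1.54 m/s
v = (vR+vL)/2 = 1.26 m/s
omega = (vR-vL)/L = -1.037 rad/s
linear velocity = 1.26 m/s


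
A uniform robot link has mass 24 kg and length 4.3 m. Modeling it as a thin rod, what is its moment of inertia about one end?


I = (1/3) * m * L^2
= (1/3) * 24 * 4.3^2
= 0.333333 * 24 * 18.49
= 147.92 kg*m^2


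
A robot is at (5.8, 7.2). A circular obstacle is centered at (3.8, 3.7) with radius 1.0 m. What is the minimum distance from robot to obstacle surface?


center_dist = sqrt((5.8-3.8)^2 + (7.2-3.7)^2)
= sqrt(4.0 + 12.25)
= 4.0311
min_dist = center_dist - radius = 4.0311 - 1.0 = 3.0311 m


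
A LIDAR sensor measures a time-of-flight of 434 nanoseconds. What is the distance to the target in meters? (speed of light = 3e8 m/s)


tof = 434 ns = 4.34e-07 s
dist = c * tof / 2
= 3e8 * 4.34e-07 / 2
= 65.1 m


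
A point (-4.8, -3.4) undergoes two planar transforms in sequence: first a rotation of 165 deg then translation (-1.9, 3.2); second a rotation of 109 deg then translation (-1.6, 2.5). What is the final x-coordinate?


After transform 1:
x1 = cos(165)*-4.8 - sin(165)*-3.4 + -1.9 = 3.6164
y1 = sin(165)*-4.8 + cos(165)*-3.4 + 3.2 = 5.2418
After transform 2:
x2 = cos(109)*3.6164 - sin(109)*5.2418 + -1.6
= -7.7336


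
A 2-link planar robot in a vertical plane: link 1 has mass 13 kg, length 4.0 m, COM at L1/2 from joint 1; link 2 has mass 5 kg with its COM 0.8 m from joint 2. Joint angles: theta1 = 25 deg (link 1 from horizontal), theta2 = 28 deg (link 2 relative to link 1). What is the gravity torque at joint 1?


Horizontal distance from joint 1 to link-1 COM:
  x_c1 = (L1/2)*cos(t1) = 2.0 * 0.9063 = 1.8126 m
Horizontal distance from joint 1 to link-2 COM:
  x_c2 = L1*cos(t1) + Lc2*cos(t1+t2)
       = 4.0*0.9063 + 0.8*0.6018 = 4.1067 m
tau1 = m1*g*x_c1 + m2*g*x_c2
     = 13*9.81*1.8126 + 5*9.81*4.1067
     = 231.1629 + 201.4328
     = 432.5957 Nm


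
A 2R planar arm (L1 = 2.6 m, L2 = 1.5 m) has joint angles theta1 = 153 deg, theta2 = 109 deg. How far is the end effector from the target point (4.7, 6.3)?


End effector via forward kinematics:
x = L1*cos(t1) + L2*cos(t1+t2) = -2.5254
y = L1*sin(t1) + L2*sin(t1+t2) = -0.305
Distance to target:
d = sqrt((4.7 - -2.5254)^2 + (6.3 - -0.305)^2)
= sqrt(52.2061 + 43.6264)
= 9.7894 m


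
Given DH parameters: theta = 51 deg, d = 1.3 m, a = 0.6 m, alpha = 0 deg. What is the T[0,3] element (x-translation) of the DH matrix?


T[0,3] = a * cos(theta)
= 0.6 * cos(51 deg)
= 0.6 * 0.6293
= 0.3776


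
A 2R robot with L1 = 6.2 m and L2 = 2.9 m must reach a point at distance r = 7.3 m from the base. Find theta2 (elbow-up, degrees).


cos(theta2) = (r^2 - L1^2 - L2^2) / (2*L1*L2)
cos(theta2) = (53.29 - 38.44 - 8.41) / 35.96
cos(theta2) = 0.179088
theta2 = 79.6834 degrees


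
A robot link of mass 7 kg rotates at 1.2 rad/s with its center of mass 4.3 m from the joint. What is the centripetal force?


F = m * omega^2 * r
= 7 * 1.2^2 * 4.3
= 7 * 1.44 * 4.3
= 43.344 N


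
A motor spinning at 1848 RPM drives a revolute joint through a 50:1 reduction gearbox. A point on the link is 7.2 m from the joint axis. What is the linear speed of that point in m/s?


omega_motor = 1848 * 2*pi/60 = 193.5221 rad/s
omega_joint = omega_motor / 50 = 3.8704 rad/s
v = omega_joint * r = 3.8704 * 7.2
= 27.8672 m/s


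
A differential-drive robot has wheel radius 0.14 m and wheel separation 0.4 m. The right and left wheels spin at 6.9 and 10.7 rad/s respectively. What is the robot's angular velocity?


vR = r*wR = 0.14*6.9 = 0.966 m/s
vL = r*wL = 0.14*10.7 = 1.498 m/s
v = (vR+vL)/2 = 1.232 m/s
omega = (vR-vL)/L = -1.33 rad/s
angular velocity = -1.33 rad/s


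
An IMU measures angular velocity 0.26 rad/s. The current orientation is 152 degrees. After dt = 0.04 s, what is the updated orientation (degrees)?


delta_theta = w * dt = 0.26 * 0.04 = 0.0104 rad
= 0.5959 deg
theta_new = 152 + 0.5959 = 152.5959 deg


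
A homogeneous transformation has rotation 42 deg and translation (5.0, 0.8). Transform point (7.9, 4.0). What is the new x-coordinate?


x' = cos(theta)*px - sin(theta)*py + tx
= 0.7431*7.9 - 0.6691*4.0 + 5.0
= 8.1943


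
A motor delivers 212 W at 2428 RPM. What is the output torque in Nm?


omega = 2428 * 2*pi/60 = 254.2596 rad/s
tau = P / omega = 212 / 254.2596
= 0.8338 Nm


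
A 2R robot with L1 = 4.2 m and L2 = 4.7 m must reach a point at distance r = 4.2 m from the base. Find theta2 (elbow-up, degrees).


cos(theta2) = (r^2 - L1^2 - L2^2) / (2*L1*L2)
cos(theta2) = (17.64 - 17.64 - 22.09) / 39.48
cos(theta2) = -0.559524
theta2 = 124.0229 degrees


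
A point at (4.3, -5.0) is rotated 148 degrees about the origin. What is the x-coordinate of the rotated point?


x' = x*cos(theta) - y*sin(theta)
cos(148 deg) = -0.848, sin(148 deg) = 0.5299
x' = 4.3 * -0.848 - -5.0 * 0.5299
= -3.6466 - -2.6496
= -0.997


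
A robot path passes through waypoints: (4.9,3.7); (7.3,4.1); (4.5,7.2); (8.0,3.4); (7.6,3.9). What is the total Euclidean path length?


Segment lengths:
  seg1 = sqrt((2.4)^2 + (0.4)^2) = 2.4331
  seg2 = sqrt((-2.8)^2 + (3.1)^2) = 4.1773
  seg3 = sqrt((3.5)^2 + (-3.8)^2) = 5.1662
  seg4 = sqrt((-0.4)^2 + (0.5)^2) = 0.6403
Total = 12.417


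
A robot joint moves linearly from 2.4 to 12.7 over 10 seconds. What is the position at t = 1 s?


s = t/T = 1/10 = 0.1
p(t) = p0 + (pf-p0)*s
= 2.4 + (12.7 - 2.4) * 0.1
= 3.43


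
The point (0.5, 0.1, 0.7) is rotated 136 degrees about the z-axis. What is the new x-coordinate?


Rotation about z-axis: x' = x*cos(theta) - y*sin(theta)
= 0.5 * -0.7193 - 0.1 * 0.6947
= -0.4291


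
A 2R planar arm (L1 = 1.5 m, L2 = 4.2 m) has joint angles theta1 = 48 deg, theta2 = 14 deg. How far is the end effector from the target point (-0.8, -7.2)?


End effector via forward kinematics:
x = L1*cos(t1) + L2*cos(t1+t2) = 2.9755
y = L1*sin(t1) + L2*sin(t1+t2) = 4.8231
Distance to target:
d = sqrt((-0.8 - 2.9755)^2 + (-7.2 - 4.8231)^2)
= sqrt(14.2542 + 144.5549)
= 12.6019 m


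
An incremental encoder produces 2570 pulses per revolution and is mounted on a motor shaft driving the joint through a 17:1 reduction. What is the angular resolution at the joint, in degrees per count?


counts per rev = 2570
effective counts at joint = 2570 * 17 = 43690
resolution = 360 / 43690
= 0.0082 deg/count


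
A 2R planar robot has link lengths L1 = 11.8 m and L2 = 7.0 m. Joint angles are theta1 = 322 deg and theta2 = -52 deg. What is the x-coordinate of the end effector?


Convert angles to radians: theta1 = 5.62, theta2 = -0.9076
x = L1*cos(theta1) + L2*cos(theta1+theta2)
x = 9.2985 + -0.0
x = 9.2985


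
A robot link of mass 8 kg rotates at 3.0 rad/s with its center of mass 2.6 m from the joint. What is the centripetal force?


F = m * omega^2 * r
= 8 * 3.0^2 * 2.6
= 8 * 9.0 * 2.6
= 187.2 N


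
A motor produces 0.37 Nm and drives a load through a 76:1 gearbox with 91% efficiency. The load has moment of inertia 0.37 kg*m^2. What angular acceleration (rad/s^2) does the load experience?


tau_out = tau_motor * N * eta
= 0.37 * 76 * 0.91 = 25.5892 Nm
alpha = tau_out / I = 25.5892 / 0.37
= 69.16 rad/s^2


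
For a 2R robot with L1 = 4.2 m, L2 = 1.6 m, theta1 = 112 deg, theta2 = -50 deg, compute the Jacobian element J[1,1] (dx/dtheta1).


J[1,1] = -L1*sin(t1) - L2*sin(t1+t2)
= -4.2*sin(112) - 1.6*sin(62)
= -5.3069


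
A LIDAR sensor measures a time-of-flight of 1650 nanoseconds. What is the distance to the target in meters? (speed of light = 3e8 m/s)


tof = 1650 ns = 1.65e-06 s
dist = c * tof / 2
= 3e8 * 1.65e-06 / 2
= 247.5 m


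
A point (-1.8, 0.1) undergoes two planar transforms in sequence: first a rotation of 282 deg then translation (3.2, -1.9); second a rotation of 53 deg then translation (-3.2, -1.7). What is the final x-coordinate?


After transform 1:
x1 = cos(282)*-1.8 - sin(282)*0.1 + 3.2 = 2.9236
y1 = sin(282)*-1.8 + cos(282)*0.1 + -1.9 = -0.1185
After transform 2:
x2 = cos(53)*2.9236 - sin(53)*-0.1185 + -3.2
= -1.3459


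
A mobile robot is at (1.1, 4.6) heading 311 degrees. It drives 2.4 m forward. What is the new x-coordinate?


x_new = x0 + d*cos(theta)
= 1.1 + 2.4*cos(311)
= 1.1 + 1.5745
= 2.6745


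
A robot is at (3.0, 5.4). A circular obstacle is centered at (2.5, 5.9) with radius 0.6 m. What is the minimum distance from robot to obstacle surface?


center_dist = sqrt((3.0-2.5)^2 + (5.4-5.9)^2)
= sqrt(0.25 + 0.25)
= 0.7071
min_dist = center_dist - radius = 0.7071 - 0.6 = 0.1071 m


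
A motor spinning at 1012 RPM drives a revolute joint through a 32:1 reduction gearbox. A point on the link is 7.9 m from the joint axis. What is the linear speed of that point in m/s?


omega_motor = 1012 * 2*pi/60 = 105.9764 rad/s
omega_joint = omega_motor / 32 = 3.3118 rad/s
v = omega_joint * r = 3.3118 * 7.9
= 26.1629 m/s


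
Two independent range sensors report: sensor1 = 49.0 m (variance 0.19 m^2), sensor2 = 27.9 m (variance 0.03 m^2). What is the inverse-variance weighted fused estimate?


w1 = (1/var1) / (1/var1 + 1/var2)
   = 5.2632 / (5.2632 + 33.3333) = 0.1364
w2 = 1 - w1 = 0.8636
fused = w1*s1 + w2*s2 = 6.6818 + 24.0955
= 30.7773 m


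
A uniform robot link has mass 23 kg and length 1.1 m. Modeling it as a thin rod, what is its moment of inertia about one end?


I = (1/3) * m * L^2
= (1/3) * 23 * 1.1^2
= 0.333333 * 23 * 1.21
= 9.2767 kg*m^2


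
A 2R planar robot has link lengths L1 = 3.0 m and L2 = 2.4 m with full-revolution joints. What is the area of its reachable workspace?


r_max = L1 + L2 = 5.4 m
r_min = |L1 - L2| = 0.6 m
Area = pi*(r_max^2 - r_min^2)
= pi*(29.16 - 0.36)
= pi * 28.8
= 90.4779 m^2


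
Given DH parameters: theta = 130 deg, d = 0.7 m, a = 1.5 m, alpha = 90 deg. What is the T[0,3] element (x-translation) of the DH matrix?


T[0,3] = a * cos(theta)
= 1.5 * cos(130 deg)
= 1.5 * -0.6428
= -0.9642


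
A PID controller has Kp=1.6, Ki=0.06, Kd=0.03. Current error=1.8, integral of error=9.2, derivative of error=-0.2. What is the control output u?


u = Kp*e + Ki*int(e) + Kd*de/dt
= 1.6*1.8 + 0.06*9.2 + 0.03*(-0.2)
= 2.88 + 0.552 + -0.006
= 3.426


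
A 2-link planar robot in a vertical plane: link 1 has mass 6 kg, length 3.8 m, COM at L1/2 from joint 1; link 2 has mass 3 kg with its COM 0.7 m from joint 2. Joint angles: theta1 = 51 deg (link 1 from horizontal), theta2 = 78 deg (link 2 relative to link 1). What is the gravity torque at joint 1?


Horizontal distance from joint 1 to link-1 COM:
  x_c1 = (L1/2)*cos(t1) = 1.9 * 0.6293 = 1.1957 m
Horizontal distance from joint 1 to link-2 COM:
  x_c2 = L1*cos(t1) + Lc2*cos(t1+t2)
       = 3.8*0.6293 + 0.7*-0.6293 = 1.9509 m
tau1 = m1*g*x_c1 + m2*g*x_c2
     = 6*9.81*1.1957 + 3*9.81*1.9509
     = 70.3794 + 57.4148
     = 127.7942 Nm


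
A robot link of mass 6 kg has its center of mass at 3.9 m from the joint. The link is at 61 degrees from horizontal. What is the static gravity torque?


tau = m*g*L*cos(angle)
= 6 * 9.81 * 3.9 * cos(61 deg)
= 6 * 9.81 * 3.9 * 0.4848
= 111.29 Nm


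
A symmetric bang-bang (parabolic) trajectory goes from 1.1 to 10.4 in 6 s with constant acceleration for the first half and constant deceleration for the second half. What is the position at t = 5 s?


Symmetric rest-to-rest: each phase covers (pf-p0)/2 in time T/2. 0.5*a*(T/2)^2 = (pf-p0)/2 => a = 4*(pf-p0)/T^2
a = 4*(10.4-1.1)/6^2 = 1.0333
t = 5 is in the deceleration phase (t > T/2).
p = pf - 0.5*a*(T-t)^2 = 10.4 - 0.5*1.0333*1^2
= 9.8833


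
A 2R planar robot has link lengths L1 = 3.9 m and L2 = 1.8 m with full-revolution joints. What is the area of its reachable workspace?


r_max = L1 + L2 = 5.7 m
r_min = |L1 - L2| = 2.1 m
Area = pi*(r_max^2 - r_min^2)
= pi*(32.49 - 4.41)
= pi * 28.08
= 88.2159 m^2


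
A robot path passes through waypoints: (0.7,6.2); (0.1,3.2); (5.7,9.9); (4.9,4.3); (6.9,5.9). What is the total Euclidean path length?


Segment lengths:
  seg1 = sqrt((-0.6)^2 + (-3.0)^2) = 3.0594
  seg2 = sqrt((5.6)^2 + (6.7)^2) = 8.7321
  seg3 = sqrt((-0.8)^2 + (-5.6)^2) = 5.6569
  seg4 = sqrt((2.0)^2 + (1.6)^2) = 2.5612
Total = 20.0096


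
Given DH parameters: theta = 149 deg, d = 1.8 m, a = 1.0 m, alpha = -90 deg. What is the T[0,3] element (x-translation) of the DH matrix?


T[0,3] = a * cos(theta)
= 1.0 * cos(149 deg)
= 1.0 * -0.8572
= -0.8572


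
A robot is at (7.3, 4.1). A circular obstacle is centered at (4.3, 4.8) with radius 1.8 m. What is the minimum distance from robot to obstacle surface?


center_dist = sqrt((7.3-4.3)^2 + (4.1-4.8)^2)
= sqrt(9.0 + 0.49)
= 3.0806
min_dist = center_dist - radius = 3.0806 - 1.8 = 1.2806 m


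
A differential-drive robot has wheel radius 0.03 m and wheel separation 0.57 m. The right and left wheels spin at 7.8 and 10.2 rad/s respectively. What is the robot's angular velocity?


vR = r*wR = 0.03*7.8 = 0.234 m/s
vL = r*wL = 0.03*10.2 = 0.306 m/s
v = (vR+vL)/2 = 0.27 m/s
omega = (vR-vL)/L = -0.1263 rad/s
angular velocity = -0.1263 rad/s


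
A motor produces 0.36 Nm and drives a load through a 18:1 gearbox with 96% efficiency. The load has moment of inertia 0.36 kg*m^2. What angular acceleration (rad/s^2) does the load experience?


tau_out = tau_motor * N * eta
= 0.36 * 18 * 0.96 = 6.2208 Nm
alpha = tau_out / I = 6.2208 / 0.36
= 17.28 rad/s^2


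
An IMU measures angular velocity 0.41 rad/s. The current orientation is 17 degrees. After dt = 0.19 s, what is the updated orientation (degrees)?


delta_theta = w * dt = 0.41 * 0.19 = 0.0779 rad
= 4.4633 deg
theta_new = 17 + 4.4633 = 21.4633 deg


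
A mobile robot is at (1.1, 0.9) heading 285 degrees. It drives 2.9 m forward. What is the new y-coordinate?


y_new = y0 + d*sin(theta)
= 0.9 + 2.9*sin(285)
= 0.9 + -2.8012
= -1.9012


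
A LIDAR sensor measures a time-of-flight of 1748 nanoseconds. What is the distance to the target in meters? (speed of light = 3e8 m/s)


tof = 1748 ns = 1.748e-06 s
dist = c * tof / 2
= 3e8 * 1.748e-06 / 2
= 262.2 m


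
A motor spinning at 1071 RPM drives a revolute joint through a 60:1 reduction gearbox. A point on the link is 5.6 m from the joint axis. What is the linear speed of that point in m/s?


omega_motor = 1071 * 2*pi/60 = 112.1549 rad/s
omega_joint = omega_motor / 60 = 1.8692 rad/s
v = omega_joint * r = 1.8692 * 5.6
= 10.4678 m/s


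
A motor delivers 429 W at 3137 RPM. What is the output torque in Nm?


omega = 3137 * 2*pi/60 = 328.5059 rad/s
tau = P / omega = 429 / 328.5059
= 1.3059 Nm


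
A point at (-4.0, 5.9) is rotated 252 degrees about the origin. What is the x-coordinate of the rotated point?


x' = x*cos(theta) - y*sin(theta)
cos(252 deg) = -0.309, sin(252 deg) = -0.9511
x' = -4.0 * -0.309 - 5.9 * -0.9511
= 1.2361 - -5.6112
= 6.8473


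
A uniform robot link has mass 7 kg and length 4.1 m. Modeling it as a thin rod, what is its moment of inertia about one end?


I = (1/3) * m * L^2
= (1/3) * 7 * 4.1^2
= 0.333333 * 7 * 16.81
= 39.2233 kg*m^2


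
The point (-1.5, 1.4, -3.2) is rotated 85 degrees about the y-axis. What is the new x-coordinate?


Rotation about y-axis: x' = x*cos(theta) + z*sin(theta)
= -1.5 * 0.0872 + -3.2 * 0.9962
= -3.3186


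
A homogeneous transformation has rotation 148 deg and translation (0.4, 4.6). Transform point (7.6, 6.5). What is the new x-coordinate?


x' = cos(theta)*px - sin(theta)*py + tx
= -0.848*7.6 - 0.5299*6.5 + 0.4
= -9.4896


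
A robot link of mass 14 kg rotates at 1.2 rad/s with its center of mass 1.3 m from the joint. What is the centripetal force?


F = m * omega^2 * r
= 14 * 1.2^2 * 1.3
= 14 * 1.44 * 1.3
= 26.208 N


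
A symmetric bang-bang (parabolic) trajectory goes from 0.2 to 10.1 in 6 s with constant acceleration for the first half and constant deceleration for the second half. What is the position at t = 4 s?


Symmetric rest-to-rest: each phase covers (pf-p0)/2 in time T/2. 0.5*a*(T/2)^2 = (pf-p0)/2 => a = 4*(pf-p0)/T^2
a = 4*(10.1-0.2)/6^2 = 1.1
t = 4 is in the deceleration phase (t > T/2).
p = pf - 0.5*a*(T-t)^2 = 10.1 - 0.5*1.1*2^2
= 7.9


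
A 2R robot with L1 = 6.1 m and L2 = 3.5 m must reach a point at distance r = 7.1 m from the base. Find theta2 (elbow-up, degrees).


cos(theta2) = (r^2 - L1^2 - L2^2) / (2*L1*L2)
cos(theta2) = (50.41 - 37.21 - 12.25) / 42.7
cos(theta2) = 0.022248
theta2 = 88.7252 degrees


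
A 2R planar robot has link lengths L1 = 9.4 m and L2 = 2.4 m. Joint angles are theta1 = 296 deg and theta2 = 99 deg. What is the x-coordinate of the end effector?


Convert angles to radians: theta1 = 5.1662, theta2 = 1.7279
x = L1*cos(theta1) + L2*cos(theta1+theta2)
x = 4.1207 + 1.966
x = 6.0867


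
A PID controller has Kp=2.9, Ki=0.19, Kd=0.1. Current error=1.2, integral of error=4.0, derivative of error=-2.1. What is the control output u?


u = Kp*e + Ki*int(e) + Kd*de/dt
= 2.9*1.2 + 0.19*4.0 + 0.1*(-2.1)
= 3.48 + 0.76 + -0.21
= 4.03


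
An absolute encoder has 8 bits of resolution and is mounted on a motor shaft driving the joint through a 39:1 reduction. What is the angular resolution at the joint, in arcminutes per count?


counts = 2^8 = 256
effective counts at joint = 256 * 39 = 9984
resolution = 360*60 / 9984
= 2.1635 arcmin/count


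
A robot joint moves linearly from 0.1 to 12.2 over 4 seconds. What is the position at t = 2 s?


s = t/T = 2/4 = 0.5
p(t) = p0 + (pf-p0)*s
= 0.1 + (12.2 - 0.1) * 0.5
= 6.15


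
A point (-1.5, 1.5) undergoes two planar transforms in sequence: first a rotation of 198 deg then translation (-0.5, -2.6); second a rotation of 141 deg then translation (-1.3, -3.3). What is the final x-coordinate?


After transform 1:
x1 = cos(198)*-1.5 - sin(198)*1.5 + -0.5 = 1.3901
y1 = sin(198)*-1.5 + cos(198)*1.5 + -2.6 = -3.5631
After transform 2:
x2 = cos(141)*1.3901 - sin(141)*-3.5631 + -1.3
= -0.138


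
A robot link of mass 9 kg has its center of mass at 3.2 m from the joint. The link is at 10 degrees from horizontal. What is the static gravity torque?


tau = m*g*L*cos(angle)
= 9 * 9.81 * 3.2 * cos(10 deg)
= 9 * 9.81 * 3.2 * 0.9848
= 278.2358 Nm


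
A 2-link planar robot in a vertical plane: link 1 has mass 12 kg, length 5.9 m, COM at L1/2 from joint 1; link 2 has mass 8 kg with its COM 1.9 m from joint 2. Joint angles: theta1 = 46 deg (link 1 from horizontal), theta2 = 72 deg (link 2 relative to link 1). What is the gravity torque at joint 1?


Horizontal distance from joint 1 to link-1 COM:
  x_c1 = (L1/2)*cos(t1) = 2.95 * 0.6947 = 2.0492 m
Horizontal distance from joint 1 to link-2 COM:
  x_c2 = L1*cos(t1) + Lc2*cos(t1+t2)
       = 5.9*0.6947 + 1.9*-0.4695 = 3.2065 m
tau1 = m1*g*x_c1 + m2*g*x_c2
     = 12*9.81*2.0492 + 8*9.81*3.2065
     = 241.2368 + 251.6452
     = 492.882 Nm


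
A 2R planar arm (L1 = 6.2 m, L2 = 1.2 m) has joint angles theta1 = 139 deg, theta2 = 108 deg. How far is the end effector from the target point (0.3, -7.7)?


End effector via forward kinematics:
x = L1*cos(t1) + L2*cos(t1+t2) = -5.1481
y = L1*sin(t1) + L2*sin(t1+t2) = 2.963
Distance to target:
d = sqrt((0.3 - -5.1481)^2 + (-7.7 - 2.963)^2)
= sqrt(29.6815 + 113.6987)
= 11.9741 m


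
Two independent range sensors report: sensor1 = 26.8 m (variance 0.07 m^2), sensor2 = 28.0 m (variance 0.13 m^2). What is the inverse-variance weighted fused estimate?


w1 = (1/var1) / (1/var1 + 1/var2)
   = 14.2857 / (14.2857 + 7.6923) = 0.65
w2 = 1 - w1 = 0.35
fused = w1*s1 + w2*s2 = 17.42 + 9.8
= 27.22 m


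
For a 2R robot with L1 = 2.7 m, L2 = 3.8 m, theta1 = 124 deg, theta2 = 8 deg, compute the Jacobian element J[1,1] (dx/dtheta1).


J[1,1] = -L1*sin(t1) - L2*sin(t1+t2)
= -2.7*sin(124) - 3.8*sin(132)
= -5.0624


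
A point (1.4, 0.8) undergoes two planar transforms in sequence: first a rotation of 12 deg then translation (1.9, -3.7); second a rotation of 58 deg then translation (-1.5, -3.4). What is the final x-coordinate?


After transform 1:
x1 = cos(12)*1.4 - sin(12)*0.8 + 1.9 = 3.1031
y1 = sin(12)*1.4 + cos(12)*0.8 + -3.7 = -2.6264
After transform 2:
x2 = cos(58)*3.1031 - sin(58)*-2.6264 + -1.5
= 2.3717


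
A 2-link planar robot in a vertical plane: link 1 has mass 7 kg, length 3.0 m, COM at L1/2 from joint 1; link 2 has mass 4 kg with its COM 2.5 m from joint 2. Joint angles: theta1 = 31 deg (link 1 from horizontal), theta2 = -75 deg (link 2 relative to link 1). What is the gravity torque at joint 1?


Horizontal distance from joint 1 to link-1 COM:
  x_c1 = (L1/2)*cos(t1) = 1.5 * 0.8572 = 1.2858 m
Horizontal distance from joint 1 to link-2 COM:
  x_c2 = L1*cos(t1) + Lc2*cos(t1+t2)
       = 3.0*0.8572 + 2.5*0.7193 = 4.3699 m
tau1 = m1*g*x_c1 + m2*g*x_c2
     = 7*9.81*1.2858 + 4*9.81*4.3699
     = 88.2925 + 171.473
     = 259.7655 Nm


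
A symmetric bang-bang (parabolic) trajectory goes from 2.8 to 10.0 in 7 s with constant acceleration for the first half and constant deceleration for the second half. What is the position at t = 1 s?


Symmetric rest-to-rest: each phase covers (pf-p0)/2 in time T/2. 0.5*a*(T/2)^2 = (pf-p0)/2 => a = 4*(pf-p0)/T^2
a = 4*(10.0-2.8)/7^2 = 0.5878
t = 1 is in the acceleration phase (t <= T/2).
p = p0 + 0.5*a*t^2 = 2.8 + 0.5*0.5878*1^2
= 3.0939


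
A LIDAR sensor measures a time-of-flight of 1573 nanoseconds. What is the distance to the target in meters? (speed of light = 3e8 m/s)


tof = 1573 ns = 1.573e-06 s
dist = c * tof / 2
= 3e8 * 1.573e-06 / 2
= 235.95 m


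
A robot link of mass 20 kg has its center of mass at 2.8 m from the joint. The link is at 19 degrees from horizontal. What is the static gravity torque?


tau = m*g*L*cos(angle)
= 20 * 9.81 * 2.8 * cos(19 deg)
= 20 * 9.81 * 2.8 * 0.9455
= 519.4301 Nm


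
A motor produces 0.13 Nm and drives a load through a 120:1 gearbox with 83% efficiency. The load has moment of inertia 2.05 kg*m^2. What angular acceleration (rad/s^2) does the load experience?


tau_out = tau_motor * N * eta
= 0.13 * 120 * 0.83 = 12.948 Nm
alpha = tau_out / I = 12.948 / 2.05
= 6.3161 rad/s^2


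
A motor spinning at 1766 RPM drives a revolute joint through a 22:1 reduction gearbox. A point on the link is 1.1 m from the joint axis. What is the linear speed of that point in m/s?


omega_motor = 1766 * 2*pi/60 = 184.9351 rad/s
omega_joint = omega_motor / 22 = 8.4061 rad/s
v = omega_joint * r = 8.4061 * 1.1
= 9.2468 m/s


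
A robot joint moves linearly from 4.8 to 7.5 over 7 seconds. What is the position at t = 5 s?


s = t/T = 5/7 = 0.7143
p(t) = p0 + (pf-p0)*s
= 4.8 + (7.5 - 4.8) * 0.7143
= 6.7286


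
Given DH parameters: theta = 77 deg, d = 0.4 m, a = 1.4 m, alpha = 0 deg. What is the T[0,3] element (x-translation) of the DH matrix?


T[0,3] = a * cos(theta)
= 1.4 * cos(77 deg)
= 1.4 * 0.225
= 0.3149


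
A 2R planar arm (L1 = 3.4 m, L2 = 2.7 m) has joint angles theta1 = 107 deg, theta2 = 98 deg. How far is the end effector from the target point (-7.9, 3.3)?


End effector via forward kinematics:
x = L1*cos(t1) + L2*cos(t1+t2) = -3.4411
y = L1*sin(t1) + L2*sin(t1+t2) = 2.1104
Distance to target:
d = sqrt((-7.9 - -3.4411)^2 + (3.3 - 2.1104)^2)
= sqrt(19.8818 + 1.4152)
= 4.6149 m


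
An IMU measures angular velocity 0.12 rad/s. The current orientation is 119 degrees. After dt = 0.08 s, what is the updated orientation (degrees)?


delta_theta = w * dt = 0.12 * 0.08 = 0.0096 rad
= 0.55 deg
theta_new = 119 + 0.55 = 119.55 deg


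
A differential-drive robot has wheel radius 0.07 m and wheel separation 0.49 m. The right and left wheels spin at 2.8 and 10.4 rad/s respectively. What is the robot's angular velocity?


vR = r*wR = 0.07*2.8 = 0.196 m/s
vL = r*wL = 0.07*10.4 = 0.728 m/s
v = (vR+vL)/2 = 0.462 m/s
omega = (vR-vL)/L = -1.0857 rad/s
angular velocity = -1.0857 rad/s


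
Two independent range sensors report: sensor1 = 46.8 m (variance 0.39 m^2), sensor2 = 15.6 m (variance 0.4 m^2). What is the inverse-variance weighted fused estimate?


w1 = (1/var1) / (1/var1 + 1/var2)
   = 2.5641 / (2.5641 + 2.5) = 0.5063
w2 = 1 - w1 = 0.4937
fused = w1*s1 + w2*s2 = 23.6962 + 7.7013
= 31.3975 m


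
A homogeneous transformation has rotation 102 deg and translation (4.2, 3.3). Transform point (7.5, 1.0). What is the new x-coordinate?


x' = cos(theta)*px - sin(theta)*py + tx
= -0.2079*7.5 - 0.9781*1.0 + 4.2
= 1.6625


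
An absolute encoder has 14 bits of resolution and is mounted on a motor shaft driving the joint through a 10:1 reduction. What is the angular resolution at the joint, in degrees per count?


counts = 2^14 = 16384
effective counts at joint = 16384 * 10 = 163840
resolution = 360 / 163840
= 0.0022 deg/count


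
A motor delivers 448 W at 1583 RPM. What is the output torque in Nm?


omega = 1583 * 2*pi/60 = 165.7714 rad/s
tau = P / omega = 448 / 165.7714
= 2.7025 Nm


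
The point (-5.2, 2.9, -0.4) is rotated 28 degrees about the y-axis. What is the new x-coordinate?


Rotation about y-axis: x' = x*cos(theta) + z*sin(theta)
= -5.2 * 0.8829 + -0.4 * 0.4695
= -4.7791


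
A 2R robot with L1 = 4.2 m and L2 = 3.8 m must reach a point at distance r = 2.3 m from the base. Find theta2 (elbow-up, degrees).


cos(theta2) = (r^2 - L1^2 - L2^2) / (2*L1*L2)
cos(theta2) = (5.29 - 17.64 - 14.44) / 31.92
cos(theta2) = -0.839286
theta2 = 147.0648 degrees


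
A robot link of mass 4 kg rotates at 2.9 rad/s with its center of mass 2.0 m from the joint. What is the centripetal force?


F = m * omega^2 * r
= 4 * 2.9^2 * 2.0
= 4 * 8.41 * 2.0
= 67.28 N


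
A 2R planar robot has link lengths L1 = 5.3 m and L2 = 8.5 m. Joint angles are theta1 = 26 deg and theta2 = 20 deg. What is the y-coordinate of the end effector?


Convert angles to radians: theta1 = 0.4538, theta2 = 0.3491
y = L1*sin(theta1) + L2*sin(theta1+theta2)
y = 2.3234 + 6.1144
y = 8.4378


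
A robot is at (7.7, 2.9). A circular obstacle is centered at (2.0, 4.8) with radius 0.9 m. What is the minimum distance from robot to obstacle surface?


center_dist = sqrt((7.7-2.0)^2 + (2.9-4.8)^2)
= sqrt(32.49 + 3.61)
= 6.0083
min_dist = center_dist - radius = 6.0083 - 0.9 = 5.1083 m


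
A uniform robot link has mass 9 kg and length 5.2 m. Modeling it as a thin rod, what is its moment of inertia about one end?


I = (1/3) * m * L^2
= (1/3) * 9 * 5.2^2
= 0.333333 * 9 * 27.04
= 81.12 kg*m^2


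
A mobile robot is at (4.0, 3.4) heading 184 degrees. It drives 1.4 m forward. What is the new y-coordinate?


y_new = y0 + d*sin(theta)
= 3.4 + 1.4*sin(184)
= 3.4 + -0.0977
= 3.3023


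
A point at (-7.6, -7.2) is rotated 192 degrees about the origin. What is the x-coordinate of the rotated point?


x' = x*cos(theta) - y*sin(theta)
cos(192 deg) = -0.9781, sin(192 deg) = -0.2079
x' = -7.6 * -0.9781 - -7.2 * -0.2079
= 7.4339 - 1.497
= 5.937


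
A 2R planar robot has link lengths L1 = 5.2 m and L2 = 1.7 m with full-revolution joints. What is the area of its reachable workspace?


r_max = L1 + L2 = 6.9 m
r_min = |L1 - L2| = 3.5 m
Area = pi*(r_max^2 - r_min^2)
= pi*(47.61 - 12.25)
= pi * 35.36
= 111.0867 m^2


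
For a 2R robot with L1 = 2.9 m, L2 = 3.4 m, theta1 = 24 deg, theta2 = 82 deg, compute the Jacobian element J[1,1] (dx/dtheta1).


J[1,1] = -L1*sin(t1) - L2*sin(t1+t2)
= -2.9*sin(24) - 3.4*sin(106)
= -4.4478


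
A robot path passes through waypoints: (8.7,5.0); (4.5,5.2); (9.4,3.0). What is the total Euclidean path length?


Segment lengths:
  seg1 = sqrt((-4.2)^2 + (0.2)^2) = 4.2048
  seg2 = sqrt((4.9)^2 + (-2.2)^2) = 5.3712
Total = 9.576


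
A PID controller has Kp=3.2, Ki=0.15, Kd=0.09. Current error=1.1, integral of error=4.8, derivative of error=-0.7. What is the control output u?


u = Kp*e + Ki*int(e) + Kd*de/dt
= 3.2*1.1 + 0.15*4.8 + 0.09*(-0.7)
= 3.52 + 0.72 + -0.063
= 4.177


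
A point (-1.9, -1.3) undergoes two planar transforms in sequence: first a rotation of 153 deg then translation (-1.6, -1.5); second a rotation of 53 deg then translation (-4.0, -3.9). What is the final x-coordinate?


After transform 1:
x1 = cos(153)*-1.9 - sin(153)*-1.3 + -1.6 = 0.6831
y1 = sin(153)*-1.9 + cos(153)*-1.3 + -1.5 = -1.2043
After transform 2:
x2 = cos(53)*0.6831 - sin(53)*-1.2043 + -4.0
= -2.6271


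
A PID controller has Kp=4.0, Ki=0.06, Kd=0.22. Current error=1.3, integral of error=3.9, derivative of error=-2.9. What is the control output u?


u = Kp*e + Ki*int(e) + Kd*de/dt
= 4.0*1.3 + 0.06*3.9 + 0.22*(-2.9)
= 5.2 + 0.234 + -0.638
= 4.796


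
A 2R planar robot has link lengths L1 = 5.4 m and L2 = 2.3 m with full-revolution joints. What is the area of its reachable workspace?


r_max = L1 + L2 = 7.7 m
r_min = |L1 - L2| = 3.1 m
Area = pi*(r_max^2 - r_min^2)
= pi*(59.29 - 9.61)
= pi * 49.68
= 156.0743 m^2


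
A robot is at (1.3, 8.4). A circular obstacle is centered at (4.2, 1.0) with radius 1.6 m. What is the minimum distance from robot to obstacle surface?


center_dist = sqrt((1.3-4.2)^2 + (8.4-1.0)^2)
= sqrt(8.41 + 54.76)
= 7.948
min_dist = center_dist - radius = 7.948 - 1.6 = 6.348 m


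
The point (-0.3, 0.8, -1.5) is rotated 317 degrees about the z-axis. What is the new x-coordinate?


Rotation about z-axis: x' = x*cos(theta) - y*sin(theta)
= -0.3 * 0.7314 - 0.8 * -0.682
= 0.3262


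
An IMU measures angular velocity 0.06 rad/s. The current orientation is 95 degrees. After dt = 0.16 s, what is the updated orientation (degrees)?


delta_theta = w * dt = 0.06 * 0.16 = 0.0096 rad
= 0.55 deg
theta_new = 95 + 0.55 = 95.55 deg


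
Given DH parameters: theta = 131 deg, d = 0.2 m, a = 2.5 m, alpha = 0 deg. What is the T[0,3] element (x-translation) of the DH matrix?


T[0,3] = a * cos(theta)
= 2.5 * cos(131 deg)
= 2.5 * -0.6561
= -1.6401


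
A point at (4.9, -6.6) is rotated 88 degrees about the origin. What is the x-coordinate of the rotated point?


x' = x*cos(theta) - y*sin(theta)
cos(88 deg) = 0.0349, sin(88 deg) = 0.9994
x' = 4.9 * 0.0349 - -6.6 * 0.9994
= 0.171 - -6.596
= 6.767


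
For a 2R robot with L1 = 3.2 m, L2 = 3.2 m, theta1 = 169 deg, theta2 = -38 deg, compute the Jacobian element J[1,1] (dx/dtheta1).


J[1,1] = -L1*sin(t1) - L2*sin(t1+t2)
= -3.2*sin(169) - 3.2*sin(131)
= -3.0257


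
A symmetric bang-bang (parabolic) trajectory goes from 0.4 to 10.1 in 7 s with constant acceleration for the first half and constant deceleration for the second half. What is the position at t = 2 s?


Symmetric rest-to-rest: each phase covers (pf-p0)/2 in time T/2. 0.5*a*(T/2)^2 = (pf-p0)/2 => a = 4*(pf-p0)/T^2
a = 4*(10.1-0.4)/7^2 = 0.7918
t = 2 is in the acceleration phase (t <= T/2).
p = p0 + 0.5*a*t^2 = 0.4 + 0.5*0.7918*2^2
= 1.9837


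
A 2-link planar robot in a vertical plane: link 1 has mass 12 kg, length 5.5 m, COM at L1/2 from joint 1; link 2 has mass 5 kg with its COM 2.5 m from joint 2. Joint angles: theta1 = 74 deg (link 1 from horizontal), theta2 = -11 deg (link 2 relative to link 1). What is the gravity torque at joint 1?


Horizontal distance from joint 1 to link-1 COM:
  x_c1 = (L1/2)*cos(t1) = 2.75 * 0.2756 = 0.758 m
Horizontal distance from joint 1 to link-2 COM:
  x_c2 = L1*cos(t1) + Lc2*cos(t1+t2)
       = 5.5*0.2756 + 2.5*0.454 = 2.651 m
tau1 = m1*g*x_c1 + m2*g*x_c2
     = 12*9.81*0.758 + 5*9.81*2.651
     = 89.2321 + 130.0307
     = 219.2627 Nm


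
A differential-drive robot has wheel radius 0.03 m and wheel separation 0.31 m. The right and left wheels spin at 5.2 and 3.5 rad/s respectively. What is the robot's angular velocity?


vR = r*wR = 0.03*5.2 = 0.156 m/s
vL = r*wL = 0.03*3.5 = 0.105 m/s
v = (vR+vL)/2 = 0.1305 m/s
omega = (vR-vL)/L = 0.1645 rad/s
angular velocity = 0.1645 rad/s


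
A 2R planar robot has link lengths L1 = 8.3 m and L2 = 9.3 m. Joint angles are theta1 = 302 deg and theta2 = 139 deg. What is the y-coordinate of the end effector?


Convert angles to radians: theta1 = 5.2709, theta2 = 2.426
y = L1*sin(theta1) + L2*sin(theta1+theta2)
y = -7.0388 + 9.1855
y = 2.1467


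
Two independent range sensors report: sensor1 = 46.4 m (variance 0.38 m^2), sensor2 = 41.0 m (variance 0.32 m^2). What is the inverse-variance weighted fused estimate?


w1 = (1/var1) / (1/var1 + 1/var2)
   = 2.6316 / (2.6316 + 3.125) = 0.4571
w2 = 1 - w1 = 0.5429
fused = w1*s1 + w2*s2 = 21.2114 + 22.2571
= 43.4686 m


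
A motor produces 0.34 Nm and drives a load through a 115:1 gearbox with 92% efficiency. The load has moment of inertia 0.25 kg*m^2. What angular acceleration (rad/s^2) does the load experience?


tau_out = tau_motor * N * eta
= 0.34 * 115 * 0.92 = 35.972 Nm
alpha = tau_out / I = 35.972 / 0.25
= 143.888 rad/s^2


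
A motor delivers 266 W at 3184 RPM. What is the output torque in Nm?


omega = 3184 * 2*pi/60 = 333.4277 rad/s
tau = P / omega = 266 / 333.4277
= 0.7978 Nm


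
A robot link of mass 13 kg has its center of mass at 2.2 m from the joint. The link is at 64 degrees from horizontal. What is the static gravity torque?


tau = m*g*L*cos(angle)
= 13 * 9.81 * 2.2 * cos(64 deg)
= 13 * 9.81 * 2.2 * 0.4384
= 122.992 Nm


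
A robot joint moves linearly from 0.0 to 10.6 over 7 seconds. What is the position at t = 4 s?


s = t/T = 4/7 = 0.5714
p(t) = p0 + (pf-p0)*s
= 0.0 + (10.6 - 0.0) * 0.5714
= 6.0571


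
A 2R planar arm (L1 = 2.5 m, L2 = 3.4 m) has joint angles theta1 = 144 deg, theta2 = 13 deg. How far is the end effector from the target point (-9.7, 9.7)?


End effector via forward kinematics:
x = L1*cos(t1) + L2*cos(t1+t2) = -5.1523
y = L1*sin(t1) + L2*sin(t1+t2) = 2.7979
Distance to target:
d = sqrt((-9.7 - -5.1523)^2 + (9.7 - 2.7979)^2)
= sqrt(20.6819 + 47.6383)
= 8.2656 m


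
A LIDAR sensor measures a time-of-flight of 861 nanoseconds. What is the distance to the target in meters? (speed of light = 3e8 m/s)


tof = 861 ns = 8.61e-07 s
dist = c * tof / 2
= 3e8 * 8.61e-07 / 2
= 129.15 m


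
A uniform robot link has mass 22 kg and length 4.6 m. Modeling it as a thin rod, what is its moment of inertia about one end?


I = (1/3) * m * L^2
= (1/3) * 22 * 4.6^2
= 0.333333 * 22 * 21.16
= 155.1733 kg*m^2


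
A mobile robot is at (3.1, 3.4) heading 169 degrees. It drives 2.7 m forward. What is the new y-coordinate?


y_new = y0 + d*sin(theta)
= 3.4 + 2.7*sin(169)
= 3.4 + 0.5152
= 3.9152


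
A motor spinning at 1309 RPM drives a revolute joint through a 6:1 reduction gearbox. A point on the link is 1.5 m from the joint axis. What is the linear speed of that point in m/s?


omega_motor = 1309 * 2*pi/60 = 137.0782 rad/s
omega_joint = omega_motor / 6 = 22.8464 rad/s
v = omega_joint * r = 22.8464 * 1.5
= 34.2695 m/s


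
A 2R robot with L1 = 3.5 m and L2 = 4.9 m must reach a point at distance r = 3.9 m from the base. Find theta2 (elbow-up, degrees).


cos(theta2) = (r^2 - L1^2 - L2^2) / (2*L1*L2)
cos(theta2) = (15.21 - 12.25 - 24.01) / 34.3
cos(theta2) = -0.613703
theta2 = 127.8577 degrees


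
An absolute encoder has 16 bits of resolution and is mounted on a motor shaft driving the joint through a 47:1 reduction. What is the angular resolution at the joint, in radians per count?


counts = 2^16 = 65536
effective counts at joint = 65536 * 47 = 3080192
resolution = 2*pi / 3080192
= 2.0399e-06 rad/count


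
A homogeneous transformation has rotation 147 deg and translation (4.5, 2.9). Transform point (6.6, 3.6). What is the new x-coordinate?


x' = cos(theta)*px - sin(theta)*py + tx
= -0.8387*6.6 - 0.5446*3.6 + 4.5
= -2.9959


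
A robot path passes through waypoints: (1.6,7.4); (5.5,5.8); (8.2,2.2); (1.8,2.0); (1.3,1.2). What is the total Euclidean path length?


Segment lengths:
  seg1 = sqrt((3.9)^2 + (-1.6)^2) = 4.2154
  seg2 = sqrt((2.7)^2 + (-3.6)^2) = 4.5
  seg3 = sqrt((-6.4)^2 + (-0.2)^2) = 6.4031
  seg4 = sqrt((-0.5)^2 + (-0.8)^2) = 0.9434
Total = 16.062


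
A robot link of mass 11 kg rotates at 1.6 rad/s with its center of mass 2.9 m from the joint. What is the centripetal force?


F = m * omega^2 * r
= 11 * 1.6^2 * 2.9
= 11 * 2.56 * 2.9
= 81.664 N


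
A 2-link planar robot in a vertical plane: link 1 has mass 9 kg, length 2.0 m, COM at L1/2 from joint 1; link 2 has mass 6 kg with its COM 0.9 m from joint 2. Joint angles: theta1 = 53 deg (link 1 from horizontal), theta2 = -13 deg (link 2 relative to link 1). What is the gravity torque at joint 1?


Horizontal distance from joint 1 to link-1 COM:
  x_c1 = (L1/2)*cos(t1) = 1.0 * 0.6018 = 0.6018 m
Horizontal distance from joint 1 to link-2 COM:
  x_c2 = L1*cos(t1) + Lc2*cos(t1+t2)
       = 2.0*0.6018 + 0.9*0.766 = 1.8931 m
tau1 = m1*g*x_c1 + m2*g*x_c2
     = 9*9.81*0.6018 + 6*9.81*1.8931
     = 53.1342 + 111.4261
     = 164.5604 Nm


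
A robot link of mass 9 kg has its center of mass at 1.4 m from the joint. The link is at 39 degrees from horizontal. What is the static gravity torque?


tau = m*g*L*cos(angle)
= 9 * 9.81 * 1.4 * cos(39 deg)
= 9 * 9.81 * 1.4 * 0.7771
= 96.0599 Nm


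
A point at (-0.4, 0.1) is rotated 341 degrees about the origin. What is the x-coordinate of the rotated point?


x' = x*cos(theta) - y*sin(theta)
cos(341 deg) = 0.9455, sin(341 deg) = -0.3256
x' = -0.4 * 0.9455 - 0.1 * -0.3256
= -0.3782 - -0.0326
= -0.3457


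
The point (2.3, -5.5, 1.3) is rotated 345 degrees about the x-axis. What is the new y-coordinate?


Rotation about x-axis: y' = y*cos(theta) - z*sin(theta)
= -5.5 * 0.9659 - 1.3 * -0.2588
= -4.9761


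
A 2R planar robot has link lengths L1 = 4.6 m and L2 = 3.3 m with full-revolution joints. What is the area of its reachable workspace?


r_max = L1 + L2 = 7.9 m
r_min = |L1 - L2| = 1.3 m
Area = pi*(r_max^2 - r_min^2)
= pi*(62.41 - 1.69)
= pi * 60.72
= 190.7575 m^2
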